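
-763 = -763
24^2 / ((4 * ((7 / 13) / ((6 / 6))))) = 1872 / 7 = 267.43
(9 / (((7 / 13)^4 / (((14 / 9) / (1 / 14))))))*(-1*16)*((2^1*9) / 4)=-8225568 / 49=-167868.73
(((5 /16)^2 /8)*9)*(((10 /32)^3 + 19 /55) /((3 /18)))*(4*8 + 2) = 194384205 /23068672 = 8.43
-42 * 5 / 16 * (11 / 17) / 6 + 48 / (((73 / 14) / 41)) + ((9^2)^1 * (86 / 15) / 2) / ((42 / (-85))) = -13054039 / 138992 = -93.92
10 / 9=1.11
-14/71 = -0.20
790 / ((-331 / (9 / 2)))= -3555 / 331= -10.74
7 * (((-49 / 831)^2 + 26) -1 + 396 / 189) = 130993210 / 690561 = 189.69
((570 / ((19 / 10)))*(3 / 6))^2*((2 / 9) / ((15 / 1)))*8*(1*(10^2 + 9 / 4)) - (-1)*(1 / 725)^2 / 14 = 6019457500003 / 22076250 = 272666.67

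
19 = 19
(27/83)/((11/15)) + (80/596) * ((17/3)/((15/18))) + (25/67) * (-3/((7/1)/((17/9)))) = 201794066/191404059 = 1.05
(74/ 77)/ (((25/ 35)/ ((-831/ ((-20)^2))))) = -30747/ 11000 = -2.80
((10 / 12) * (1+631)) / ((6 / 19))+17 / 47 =705623 / 423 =1668.14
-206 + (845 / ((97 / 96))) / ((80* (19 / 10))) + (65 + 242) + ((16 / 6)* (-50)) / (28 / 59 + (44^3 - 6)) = 295923482017 / 2778615537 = 106.50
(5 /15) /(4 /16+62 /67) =268 /945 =0.28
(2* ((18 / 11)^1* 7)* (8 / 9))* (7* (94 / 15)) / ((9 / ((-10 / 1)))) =-294784 / 297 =-992.54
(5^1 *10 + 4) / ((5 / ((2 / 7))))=3.09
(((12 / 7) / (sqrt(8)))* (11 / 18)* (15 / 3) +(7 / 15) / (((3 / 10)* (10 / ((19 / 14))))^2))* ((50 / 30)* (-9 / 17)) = -275* sqrt(2) / 238 - 361 / 4284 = -1.72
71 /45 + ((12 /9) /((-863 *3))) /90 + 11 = 879224 /69903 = 12.58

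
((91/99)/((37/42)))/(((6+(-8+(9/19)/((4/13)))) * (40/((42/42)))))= -1729/30525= -0.06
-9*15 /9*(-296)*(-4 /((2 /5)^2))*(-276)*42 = 1286712000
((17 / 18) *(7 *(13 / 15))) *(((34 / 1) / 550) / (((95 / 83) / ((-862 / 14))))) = -134399161 / 7053750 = -19.05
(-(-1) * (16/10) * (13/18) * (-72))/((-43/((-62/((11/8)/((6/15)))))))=-412672/11825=-34.90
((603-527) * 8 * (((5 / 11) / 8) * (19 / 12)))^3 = 163640.12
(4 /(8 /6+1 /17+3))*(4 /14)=51 /196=0.26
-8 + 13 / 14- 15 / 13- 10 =-3317 / 182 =-18.23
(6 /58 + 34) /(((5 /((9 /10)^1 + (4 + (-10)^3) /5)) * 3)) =-653729 /1450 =-450.85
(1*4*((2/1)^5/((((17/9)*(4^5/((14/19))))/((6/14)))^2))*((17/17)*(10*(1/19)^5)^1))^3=48427561125/18510537006870790994368211443591666324209664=0.00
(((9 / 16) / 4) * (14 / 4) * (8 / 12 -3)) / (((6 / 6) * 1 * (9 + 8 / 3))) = -0.10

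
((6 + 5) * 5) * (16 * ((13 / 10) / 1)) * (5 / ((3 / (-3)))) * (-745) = 4261400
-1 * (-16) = 16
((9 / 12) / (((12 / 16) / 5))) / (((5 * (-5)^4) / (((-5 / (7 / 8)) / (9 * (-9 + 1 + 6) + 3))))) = 0.00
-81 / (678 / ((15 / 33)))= -135 / 2486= -0.05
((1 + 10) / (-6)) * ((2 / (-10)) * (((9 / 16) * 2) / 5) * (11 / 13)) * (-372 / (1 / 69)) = -2329371 / 1300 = -1791.82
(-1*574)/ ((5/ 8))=-4592/ 5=-918.40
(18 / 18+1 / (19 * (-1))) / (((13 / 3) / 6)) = 324 / 247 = 1.31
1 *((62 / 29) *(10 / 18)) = 310 / 261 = 1.19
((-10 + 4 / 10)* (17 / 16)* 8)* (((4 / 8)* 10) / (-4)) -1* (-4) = 106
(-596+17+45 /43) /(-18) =4142 /129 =32.11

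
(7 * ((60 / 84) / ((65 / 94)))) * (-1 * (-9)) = 846 / 13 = 65.08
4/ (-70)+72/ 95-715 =-475009/ 665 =-714.30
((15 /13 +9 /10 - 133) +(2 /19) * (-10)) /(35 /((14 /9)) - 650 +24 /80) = 0.21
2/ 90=1/ 45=0.02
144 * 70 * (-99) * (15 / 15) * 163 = -162660960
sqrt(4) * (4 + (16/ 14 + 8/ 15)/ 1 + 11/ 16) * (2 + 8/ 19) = 245893/ 7980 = 30.81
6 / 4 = 3 / 2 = 1.50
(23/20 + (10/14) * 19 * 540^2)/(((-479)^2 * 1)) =554040161/32121740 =17.25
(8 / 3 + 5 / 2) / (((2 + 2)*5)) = 31 / 120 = 0.26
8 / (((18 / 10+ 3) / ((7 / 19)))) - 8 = -421 / 57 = -7.39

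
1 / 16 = 0.06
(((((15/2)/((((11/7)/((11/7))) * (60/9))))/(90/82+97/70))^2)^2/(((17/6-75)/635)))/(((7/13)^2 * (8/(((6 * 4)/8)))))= -548383654402951696875/1143970665672828470272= -0.48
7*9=63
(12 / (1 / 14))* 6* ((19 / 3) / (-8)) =-798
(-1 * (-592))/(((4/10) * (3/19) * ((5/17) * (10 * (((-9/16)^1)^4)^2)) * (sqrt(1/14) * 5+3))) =2874432632651776/21738594105 - 205316616617984 * sqrt(14)/13043156463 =73328.50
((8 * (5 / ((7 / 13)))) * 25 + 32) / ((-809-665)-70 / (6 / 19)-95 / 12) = -158688 / 143101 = -1.11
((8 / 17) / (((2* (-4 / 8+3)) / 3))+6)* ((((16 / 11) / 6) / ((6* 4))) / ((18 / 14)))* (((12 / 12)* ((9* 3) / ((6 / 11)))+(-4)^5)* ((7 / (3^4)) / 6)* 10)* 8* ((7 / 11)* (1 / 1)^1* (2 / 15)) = -951953968 / 202439655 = -4.70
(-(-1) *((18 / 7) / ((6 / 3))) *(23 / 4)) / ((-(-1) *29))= 207 / 812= 0.25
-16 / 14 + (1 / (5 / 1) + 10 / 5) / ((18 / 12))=34 / 105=0.32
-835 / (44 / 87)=-1651.02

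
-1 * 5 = -5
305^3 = 28372625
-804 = -804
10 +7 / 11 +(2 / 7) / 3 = 2479 / 231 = 10.73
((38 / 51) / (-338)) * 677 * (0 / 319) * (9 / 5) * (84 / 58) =0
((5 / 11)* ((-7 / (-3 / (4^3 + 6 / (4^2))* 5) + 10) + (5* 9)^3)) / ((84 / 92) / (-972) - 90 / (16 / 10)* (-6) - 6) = 6793618905 / 54347282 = 125.00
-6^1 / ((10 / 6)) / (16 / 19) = -171 / 40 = -4.28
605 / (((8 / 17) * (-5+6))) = 10285 / 8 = 1285.62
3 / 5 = 0.60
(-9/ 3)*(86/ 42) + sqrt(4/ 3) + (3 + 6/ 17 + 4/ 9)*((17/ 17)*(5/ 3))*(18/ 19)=-997/ 6783 + 2*sqrt(3)/ 3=1.01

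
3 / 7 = 0.43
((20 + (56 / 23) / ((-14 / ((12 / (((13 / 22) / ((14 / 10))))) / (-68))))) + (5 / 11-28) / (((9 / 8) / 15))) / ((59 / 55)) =-97064972 / 299897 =-323.66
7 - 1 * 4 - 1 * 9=-6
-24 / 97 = -0.25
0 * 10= 0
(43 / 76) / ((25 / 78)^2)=65403 / 11875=5.51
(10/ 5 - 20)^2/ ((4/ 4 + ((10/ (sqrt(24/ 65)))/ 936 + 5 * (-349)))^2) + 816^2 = 164506697072640 * sqrt(390)/ 1512533886937612069715209 + 1007129763981853482425201084160/ 1512533886937612069715209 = 665856.00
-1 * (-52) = 52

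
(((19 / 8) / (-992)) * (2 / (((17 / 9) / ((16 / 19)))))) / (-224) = 9 / 944384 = 0.00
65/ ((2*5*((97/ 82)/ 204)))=108732/ 97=1120.95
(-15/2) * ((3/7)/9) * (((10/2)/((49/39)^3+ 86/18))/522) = -164775/325662344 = -0.00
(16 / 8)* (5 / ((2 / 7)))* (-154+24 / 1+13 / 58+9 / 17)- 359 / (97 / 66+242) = -71695842639 / 15844034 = -4525.10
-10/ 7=-1.43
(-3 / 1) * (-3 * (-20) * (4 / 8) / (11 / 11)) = -90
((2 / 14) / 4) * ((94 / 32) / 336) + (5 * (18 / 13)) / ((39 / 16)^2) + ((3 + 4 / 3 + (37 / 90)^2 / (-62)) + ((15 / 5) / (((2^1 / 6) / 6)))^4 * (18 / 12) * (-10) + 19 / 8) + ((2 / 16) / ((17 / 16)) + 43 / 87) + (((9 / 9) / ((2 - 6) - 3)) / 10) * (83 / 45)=-435136990562267367576701 / 3411612792806400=-127545831.54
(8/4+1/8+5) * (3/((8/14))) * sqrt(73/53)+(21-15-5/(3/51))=-79+1197 * sqrt(3869)/1696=-35.10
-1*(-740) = 740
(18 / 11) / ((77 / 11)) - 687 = -52881 / 77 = -686.77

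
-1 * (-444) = 444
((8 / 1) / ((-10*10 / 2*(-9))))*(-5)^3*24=-160 / 3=-53.33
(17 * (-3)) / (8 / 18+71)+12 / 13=1749 / 8359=0.21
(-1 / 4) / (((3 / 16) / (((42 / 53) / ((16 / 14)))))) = -0.92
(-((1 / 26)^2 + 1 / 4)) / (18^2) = -85 / 109512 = -0.00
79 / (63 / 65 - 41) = -5135 / 2602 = -1.97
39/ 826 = 0.05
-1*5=-5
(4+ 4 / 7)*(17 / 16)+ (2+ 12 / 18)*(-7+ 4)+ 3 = -1 / 7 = -0.14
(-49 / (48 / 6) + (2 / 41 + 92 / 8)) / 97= 1779 / 31816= 0.06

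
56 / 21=8 / 3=2.67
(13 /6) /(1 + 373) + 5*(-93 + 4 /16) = -520321 /1122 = -463.74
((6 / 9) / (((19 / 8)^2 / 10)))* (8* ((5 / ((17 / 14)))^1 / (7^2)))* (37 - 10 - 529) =-51404800 / 128877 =-398.87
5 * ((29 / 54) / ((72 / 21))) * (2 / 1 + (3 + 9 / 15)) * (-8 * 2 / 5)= -5684 / 405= -14.03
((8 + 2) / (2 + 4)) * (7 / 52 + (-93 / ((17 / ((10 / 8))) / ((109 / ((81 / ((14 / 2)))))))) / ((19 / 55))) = -105623035 / 340119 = -310.55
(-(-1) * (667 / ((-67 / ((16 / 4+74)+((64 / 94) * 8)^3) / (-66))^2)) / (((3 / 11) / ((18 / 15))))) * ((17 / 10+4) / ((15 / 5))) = 15030051808432519382832 / 48387897611881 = 310615929.81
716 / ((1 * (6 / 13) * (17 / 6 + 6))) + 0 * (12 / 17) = 9308 / 53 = 175.62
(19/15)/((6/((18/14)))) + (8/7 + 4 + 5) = 729/70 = 10.41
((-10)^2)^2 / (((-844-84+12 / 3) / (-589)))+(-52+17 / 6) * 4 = 475690 / 77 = 6177.79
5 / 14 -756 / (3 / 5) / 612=-405 / 238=-1.70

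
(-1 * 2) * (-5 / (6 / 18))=30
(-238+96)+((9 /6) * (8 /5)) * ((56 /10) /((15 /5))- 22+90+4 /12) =26.48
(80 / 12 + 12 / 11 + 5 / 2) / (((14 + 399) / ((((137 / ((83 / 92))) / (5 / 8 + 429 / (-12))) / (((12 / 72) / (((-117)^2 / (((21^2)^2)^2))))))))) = -11536491616 / 49476217278350709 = -0.00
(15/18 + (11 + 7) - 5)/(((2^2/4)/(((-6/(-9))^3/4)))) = 83/81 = 1.02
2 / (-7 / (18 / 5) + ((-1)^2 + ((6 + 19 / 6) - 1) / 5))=90 / 31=2.90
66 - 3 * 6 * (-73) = 1380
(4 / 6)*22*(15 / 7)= 220 / 7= 31.43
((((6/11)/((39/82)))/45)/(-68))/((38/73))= -2993/4157010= -0.00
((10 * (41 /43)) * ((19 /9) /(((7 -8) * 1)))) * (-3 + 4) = -7790 /387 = -20.13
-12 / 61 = -0.20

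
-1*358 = -358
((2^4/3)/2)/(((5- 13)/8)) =-8/3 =-2.67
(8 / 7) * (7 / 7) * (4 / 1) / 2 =16 / 7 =2.29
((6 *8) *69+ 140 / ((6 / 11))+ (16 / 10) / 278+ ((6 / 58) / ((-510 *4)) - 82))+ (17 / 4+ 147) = 29915508761 / 8223240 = 3637.92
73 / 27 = 2.70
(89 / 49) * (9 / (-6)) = -267 / 98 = -2.72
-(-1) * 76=76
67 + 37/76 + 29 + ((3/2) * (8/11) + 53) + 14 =137587/836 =164.58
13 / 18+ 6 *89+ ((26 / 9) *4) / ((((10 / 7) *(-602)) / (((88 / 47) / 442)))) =551143483 / 1030710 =534.72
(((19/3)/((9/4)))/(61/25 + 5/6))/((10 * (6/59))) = 11210/13257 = 0.85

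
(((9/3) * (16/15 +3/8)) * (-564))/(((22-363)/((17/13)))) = 414681/44330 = 9.35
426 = 426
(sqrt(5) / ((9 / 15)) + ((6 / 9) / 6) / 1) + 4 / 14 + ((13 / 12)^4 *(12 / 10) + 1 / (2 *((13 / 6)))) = 3585931 / 1572480 + 5 *sqrt(5) / 3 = 6.01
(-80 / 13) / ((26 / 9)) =-360 / 169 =-2.13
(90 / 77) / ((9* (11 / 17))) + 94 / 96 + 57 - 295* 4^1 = -45608719 / 40656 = -1121.82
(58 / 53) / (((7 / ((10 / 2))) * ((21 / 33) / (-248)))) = -304.63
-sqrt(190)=-13.78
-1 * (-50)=50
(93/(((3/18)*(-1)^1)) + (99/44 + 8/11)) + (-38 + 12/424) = -1382863/2332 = -592.99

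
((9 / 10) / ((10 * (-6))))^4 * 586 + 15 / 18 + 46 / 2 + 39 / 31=1866802207169 / 74400000000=25.09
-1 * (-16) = 16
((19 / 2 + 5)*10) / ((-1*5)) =-29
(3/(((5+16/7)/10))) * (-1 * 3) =-210/17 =-12.35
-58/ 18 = -29/ 9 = -3.22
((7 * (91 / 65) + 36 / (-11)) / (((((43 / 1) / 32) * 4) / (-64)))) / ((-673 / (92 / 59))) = 16910336 / 93907055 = 0.18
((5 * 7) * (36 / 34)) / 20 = 63 / 34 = 1.85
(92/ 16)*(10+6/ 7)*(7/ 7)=62.43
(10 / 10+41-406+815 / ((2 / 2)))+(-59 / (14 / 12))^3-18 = -44213345 / 343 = -128901.88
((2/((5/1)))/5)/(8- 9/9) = 2/175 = 0.01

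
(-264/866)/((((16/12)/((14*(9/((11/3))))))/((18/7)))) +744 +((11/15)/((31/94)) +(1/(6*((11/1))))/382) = 1228501678243/1692103380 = 726.02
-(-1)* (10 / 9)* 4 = 40 / 9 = 4.44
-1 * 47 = -47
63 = 63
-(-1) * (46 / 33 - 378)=-12428 / 33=-376.61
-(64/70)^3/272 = -0.00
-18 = -18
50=50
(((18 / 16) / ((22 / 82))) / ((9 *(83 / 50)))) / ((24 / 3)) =1025 / 29216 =0.04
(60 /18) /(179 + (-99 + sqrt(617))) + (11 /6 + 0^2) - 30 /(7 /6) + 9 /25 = -142542751 /6072150 - 10 * sqrt(617) /17349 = -23.49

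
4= 4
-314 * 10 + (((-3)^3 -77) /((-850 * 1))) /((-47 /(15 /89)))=-1116442856 /355555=-3140.00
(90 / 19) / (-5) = -18 / 19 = -0.95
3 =3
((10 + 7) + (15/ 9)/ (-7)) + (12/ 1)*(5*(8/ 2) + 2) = 5896/ 21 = 280.76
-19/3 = -6.33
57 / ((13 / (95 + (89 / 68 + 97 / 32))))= 236949 / 544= 435.57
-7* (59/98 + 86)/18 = -943/28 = -33.68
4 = 4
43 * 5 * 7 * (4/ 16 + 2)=13545/ 4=3386.25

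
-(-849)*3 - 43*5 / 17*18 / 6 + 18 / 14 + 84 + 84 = 318723 / 119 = 2678.34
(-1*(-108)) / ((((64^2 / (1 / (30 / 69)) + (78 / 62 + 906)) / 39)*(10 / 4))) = 6006312 / 9583175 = 0.63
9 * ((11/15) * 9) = 297/5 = 59.40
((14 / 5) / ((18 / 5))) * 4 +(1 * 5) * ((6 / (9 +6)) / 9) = 3.33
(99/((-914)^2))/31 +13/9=336665479/233075484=1.44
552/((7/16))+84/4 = 1282.71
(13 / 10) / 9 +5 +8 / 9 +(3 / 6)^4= 1463 / 240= 6.10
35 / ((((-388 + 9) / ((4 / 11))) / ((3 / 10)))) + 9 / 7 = 37227 / 29183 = 1.28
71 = 71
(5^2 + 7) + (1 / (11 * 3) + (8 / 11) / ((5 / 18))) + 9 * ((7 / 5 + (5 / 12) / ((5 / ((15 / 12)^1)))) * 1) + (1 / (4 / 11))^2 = 18397 / 330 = 55.75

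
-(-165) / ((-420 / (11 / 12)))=-121 / 336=-0.36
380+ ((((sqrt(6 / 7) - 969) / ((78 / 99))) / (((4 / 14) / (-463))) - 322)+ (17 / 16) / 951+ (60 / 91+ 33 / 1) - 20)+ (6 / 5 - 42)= 1061423436967 / 532560 - 15279*sqrt(42) / 52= 1991154.66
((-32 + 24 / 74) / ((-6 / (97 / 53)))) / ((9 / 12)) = 227368 / 17649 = 12.88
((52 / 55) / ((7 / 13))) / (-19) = -676 / 7315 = -0.09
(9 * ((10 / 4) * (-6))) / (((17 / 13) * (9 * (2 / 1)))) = -195 / 34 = -5.74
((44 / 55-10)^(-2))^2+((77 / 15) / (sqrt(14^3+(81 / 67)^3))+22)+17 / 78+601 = 5159 *sqrt(55330282571) / 12387376695+108826831183 / 174620784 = 623.32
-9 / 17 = -0.53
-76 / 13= -5.85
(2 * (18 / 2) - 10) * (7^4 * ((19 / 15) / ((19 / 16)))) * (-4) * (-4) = 4917248 / 15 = 327816.53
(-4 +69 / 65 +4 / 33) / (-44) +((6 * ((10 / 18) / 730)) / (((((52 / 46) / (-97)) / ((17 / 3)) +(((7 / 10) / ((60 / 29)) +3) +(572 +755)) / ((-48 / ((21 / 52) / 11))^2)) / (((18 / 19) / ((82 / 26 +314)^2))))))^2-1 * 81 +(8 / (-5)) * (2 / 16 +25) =-37731312129740959289634061133883627750735661234774397 / 311479006858436791250457352549006783716963070490220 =-121.14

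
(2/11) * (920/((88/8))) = 1840/121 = 15.21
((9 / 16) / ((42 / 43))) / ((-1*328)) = -129 / 73472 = -0.00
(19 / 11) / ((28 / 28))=19 / 11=1.73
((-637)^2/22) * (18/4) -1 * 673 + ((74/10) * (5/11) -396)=3605033/44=81932.57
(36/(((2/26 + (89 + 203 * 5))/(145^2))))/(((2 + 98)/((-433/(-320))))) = 9.28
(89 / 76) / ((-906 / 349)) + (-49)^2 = 165292195 / 68856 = 2400.55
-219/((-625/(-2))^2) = -876/390625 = -0.00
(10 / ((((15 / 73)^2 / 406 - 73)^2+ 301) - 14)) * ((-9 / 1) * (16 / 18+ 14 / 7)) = -93621049069520 / 2022209192720457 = -0.05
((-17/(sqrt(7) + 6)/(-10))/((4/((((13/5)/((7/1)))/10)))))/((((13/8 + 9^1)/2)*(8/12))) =117/126875 - 39*sqrt(7)/253750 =0.00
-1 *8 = -8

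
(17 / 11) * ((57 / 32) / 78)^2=6137 / 7614464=0.00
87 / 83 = 1.05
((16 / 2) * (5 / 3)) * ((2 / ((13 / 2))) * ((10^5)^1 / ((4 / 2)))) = 8000000 / 39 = 205128.21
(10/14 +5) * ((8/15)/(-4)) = -16/21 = -0.76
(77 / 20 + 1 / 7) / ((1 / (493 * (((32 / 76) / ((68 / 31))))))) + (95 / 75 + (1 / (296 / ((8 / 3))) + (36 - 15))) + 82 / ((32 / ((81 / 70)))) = 317377911 / 787360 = 403.09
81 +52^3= 140689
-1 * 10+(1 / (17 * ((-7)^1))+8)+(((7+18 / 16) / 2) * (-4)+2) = -7739 / 476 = -16.26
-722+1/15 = -10829/15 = -721.93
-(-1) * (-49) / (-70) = 7 / 10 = 0.70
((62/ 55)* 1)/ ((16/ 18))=279/ 220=1.27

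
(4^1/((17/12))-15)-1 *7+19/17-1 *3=-358/17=-21.06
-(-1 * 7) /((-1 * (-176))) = 7 /176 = 0.04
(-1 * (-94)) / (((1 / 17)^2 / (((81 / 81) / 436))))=13583 / 218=62.31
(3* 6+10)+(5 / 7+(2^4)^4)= 458953 / 7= 65564.71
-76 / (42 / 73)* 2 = -5548 / 21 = -264.19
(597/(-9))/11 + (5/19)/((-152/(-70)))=-5.91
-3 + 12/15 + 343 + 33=1869/5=373.80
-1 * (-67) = 67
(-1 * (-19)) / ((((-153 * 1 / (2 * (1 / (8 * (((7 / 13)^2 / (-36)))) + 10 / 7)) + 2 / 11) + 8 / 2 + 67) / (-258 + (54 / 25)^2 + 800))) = 49307357957 / 363684375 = 135.58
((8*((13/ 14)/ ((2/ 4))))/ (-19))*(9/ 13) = -72/ 133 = -0.54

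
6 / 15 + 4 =22 / 5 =4.40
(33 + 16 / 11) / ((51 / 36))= 4548 / 187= 24.32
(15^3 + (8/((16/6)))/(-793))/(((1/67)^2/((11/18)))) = 22026095498/2379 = 9258552.12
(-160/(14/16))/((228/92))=-73.78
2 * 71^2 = 10082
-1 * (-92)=92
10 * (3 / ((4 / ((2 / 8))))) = 15 / 8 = 1.88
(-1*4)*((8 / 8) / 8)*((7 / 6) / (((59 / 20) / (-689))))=24115 / 177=136.24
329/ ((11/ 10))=3290/ 11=299.09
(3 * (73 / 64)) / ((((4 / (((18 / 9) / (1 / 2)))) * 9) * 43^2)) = 73 / 355008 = 0.00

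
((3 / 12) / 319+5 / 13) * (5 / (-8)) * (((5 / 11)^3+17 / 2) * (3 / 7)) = -2193789915 / 2472806336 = -0.89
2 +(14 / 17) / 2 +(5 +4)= 194 / 17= 11.41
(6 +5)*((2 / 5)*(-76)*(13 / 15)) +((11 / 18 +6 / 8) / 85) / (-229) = -1015419221 / 3503700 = -289.81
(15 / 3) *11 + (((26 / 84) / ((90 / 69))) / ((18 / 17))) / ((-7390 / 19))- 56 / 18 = 8696751023 / 167605200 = 51.89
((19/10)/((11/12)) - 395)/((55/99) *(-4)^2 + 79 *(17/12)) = -777996/239195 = -3.25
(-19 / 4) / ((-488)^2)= -0.00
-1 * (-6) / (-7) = -6 / 7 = -0.86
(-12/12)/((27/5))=-5/27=-0.19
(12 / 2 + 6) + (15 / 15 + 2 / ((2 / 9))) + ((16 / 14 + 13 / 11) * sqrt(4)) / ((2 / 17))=4737 / 77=61.52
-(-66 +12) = 54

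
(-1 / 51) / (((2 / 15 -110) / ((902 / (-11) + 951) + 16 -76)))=4045 / 28016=0.14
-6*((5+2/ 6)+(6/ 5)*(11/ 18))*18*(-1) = 3276/ 5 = 655.20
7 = 7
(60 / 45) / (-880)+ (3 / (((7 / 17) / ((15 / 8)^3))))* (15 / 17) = 42.37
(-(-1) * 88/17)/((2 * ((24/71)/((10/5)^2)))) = 1562/51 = 30.63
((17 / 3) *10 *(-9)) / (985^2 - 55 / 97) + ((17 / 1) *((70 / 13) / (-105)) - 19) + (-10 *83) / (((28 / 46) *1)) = -1383.44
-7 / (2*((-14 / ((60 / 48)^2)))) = 25 / 64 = 0.39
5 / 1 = 5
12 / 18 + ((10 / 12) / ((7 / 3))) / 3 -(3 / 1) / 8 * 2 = 1 / 28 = 0.04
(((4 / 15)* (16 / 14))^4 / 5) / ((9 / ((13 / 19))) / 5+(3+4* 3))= 6815744 / 69648508125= 0.00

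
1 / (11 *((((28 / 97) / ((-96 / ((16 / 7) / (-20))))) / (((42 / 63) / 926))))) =970 / 5093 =0.19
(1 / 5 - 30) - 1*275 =-304.80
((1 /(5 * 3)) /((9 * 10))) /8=1 /10800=0.00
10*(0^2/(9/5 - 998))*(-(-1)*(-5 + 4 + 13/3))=0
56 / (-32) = -7 / 4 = -1.75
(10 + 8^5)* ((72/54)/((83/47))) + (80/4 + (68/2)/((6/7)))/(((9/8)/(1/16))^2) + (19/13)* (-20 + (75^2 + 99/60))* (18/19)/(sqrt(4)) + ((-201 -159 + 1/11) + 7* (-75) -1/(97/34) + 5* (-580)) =69506015485733/2797641990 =24844.50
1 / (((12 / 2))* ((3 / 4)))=2 / 9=0.22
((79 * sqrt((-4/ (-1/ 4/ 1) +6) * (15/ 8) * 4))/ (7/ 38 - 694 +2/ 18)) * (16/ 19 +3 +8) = -17.32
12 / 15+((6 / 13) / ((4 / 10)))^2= 1801 / 845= 2.13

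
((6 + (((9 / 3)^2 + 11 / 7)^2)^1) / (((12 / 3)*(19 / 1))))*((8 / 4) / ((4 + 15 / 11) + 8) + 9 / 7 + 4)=2305115 / 273714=8.42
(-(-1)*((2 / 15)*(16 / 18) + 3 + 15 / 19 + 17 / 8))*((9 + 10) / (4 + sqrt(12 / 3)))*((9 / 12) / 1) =14.33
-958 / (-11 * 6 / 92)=44068 / 33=1335.39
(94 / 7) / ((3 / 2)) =8.95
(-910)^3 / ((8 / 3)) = -282589125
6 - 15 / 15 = 5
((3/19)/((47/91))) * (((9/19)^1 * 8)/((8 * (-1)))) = -2457/16967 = -0.14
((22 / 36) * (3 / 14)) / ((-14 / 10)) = -55 / 588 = -0.09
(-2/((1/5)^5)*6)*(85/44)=-796875/11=-72443.18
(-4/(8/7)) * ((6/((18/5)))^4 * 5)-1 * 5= -22685/162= -140.03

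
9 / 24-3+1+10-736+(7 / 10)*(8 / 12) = -87259 / 120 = -727.16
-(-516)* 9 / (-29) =-4644 / 29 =-160.14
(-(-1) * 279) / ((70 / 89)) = 24831 / 70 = 354.73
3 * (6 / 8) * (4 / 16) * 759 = 6831 / 16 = 426.94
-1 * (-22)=22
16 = 16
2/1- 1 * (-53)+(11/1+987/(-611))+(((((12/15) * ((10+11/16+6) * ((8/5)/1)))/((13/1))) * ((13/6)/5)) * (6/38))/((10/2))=9942846/154375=64.41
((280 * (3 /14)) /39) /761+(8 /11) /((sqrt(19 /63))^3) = 20 /9893+1512 * sqrt(133) /3971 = 4.39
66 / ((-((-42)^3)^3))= 11 / 67778563974912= 0.00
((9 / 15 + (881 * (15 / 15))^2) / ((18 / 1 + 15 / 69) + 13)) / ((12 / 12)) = 44629292 / 1795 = 24863.12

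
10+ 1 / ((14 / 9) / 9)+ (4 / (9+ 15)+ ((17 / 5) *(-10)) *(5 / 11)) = 115 / 231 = 0.50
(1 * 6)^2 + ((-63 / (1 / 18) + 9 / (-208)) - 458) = -1556.04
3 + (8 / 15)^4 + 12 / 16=775759 / 202500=3.83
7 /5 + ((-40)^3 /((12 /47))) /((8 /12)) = -1879993 /5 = -375998.60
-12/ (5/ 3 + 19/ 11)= -99/ 28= -3.54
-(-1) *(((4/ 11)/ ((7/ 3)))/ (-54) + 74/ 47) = 51188/ 32571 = 1.57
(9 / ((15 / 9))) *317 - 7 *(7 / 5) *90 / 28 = 16803 / 10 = 1680.30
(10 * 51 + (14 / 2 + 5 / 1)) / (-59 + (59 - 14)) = -261 / 7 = -37.29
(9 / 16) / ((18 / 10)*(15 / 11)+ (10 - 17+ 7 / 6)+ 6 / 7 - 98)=-2079 / 371528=-0.01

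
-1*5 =-5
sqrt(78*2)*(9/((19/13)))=234*sqrt(39)/19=76.91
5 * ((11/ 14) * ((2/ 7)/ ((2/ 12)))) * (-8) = -2640/ 49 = -53.88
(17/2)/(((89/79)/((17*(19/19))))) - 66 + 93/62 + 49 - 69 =3895/89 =43.76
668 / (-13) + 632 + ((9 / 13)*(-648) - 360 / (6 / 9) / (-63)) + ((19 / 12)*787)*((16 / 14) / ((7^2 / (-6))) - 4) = -5018.14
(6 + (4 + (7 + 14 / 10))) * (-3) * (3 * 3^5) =-201204 / 5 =-40240.80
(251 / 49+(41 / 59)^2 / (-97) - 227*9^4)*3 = -73924346668299 / 16545193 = -4468025.65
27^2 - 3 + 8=734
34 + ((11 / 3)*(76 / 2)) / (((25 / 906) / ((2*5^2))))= 252506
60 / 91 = 0.66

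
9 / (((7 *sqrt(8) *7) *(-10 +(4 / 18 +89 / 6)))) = 81 *sqrt(2) / 8918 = 0.01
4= 4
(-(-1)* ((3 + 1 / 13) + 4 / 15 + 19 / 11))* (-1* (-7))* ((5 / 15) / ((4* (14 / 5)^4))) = 1359625 / 28252224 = 0.05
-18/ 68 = -9/ 34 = -0.26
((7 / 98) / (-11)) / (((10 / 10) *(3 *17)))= -1 / 7854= -0.00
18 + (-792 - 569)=-1343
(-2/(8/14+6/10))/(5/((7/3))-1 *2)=-490/41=-11.95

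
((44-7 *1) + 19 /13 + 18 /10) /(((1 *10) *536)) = 2617 /348400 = 0.01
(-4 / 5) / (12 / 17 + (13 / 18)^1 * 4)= -306 / 1375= -0.22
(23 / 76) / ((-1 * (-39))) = 23 / 2964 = 0.01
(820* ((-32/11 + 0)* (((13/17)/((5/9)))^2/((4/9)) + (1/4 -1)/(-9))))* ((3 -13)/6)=494398336/28611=17280.01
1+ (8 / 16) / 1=1.50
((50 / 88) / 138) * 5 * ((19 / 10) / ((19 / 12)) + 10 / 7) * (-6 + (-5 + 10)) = -0.05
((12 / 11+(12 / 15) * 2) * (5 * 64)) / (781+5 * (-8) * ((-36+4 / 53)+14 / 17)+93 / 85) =21335680 / 54166937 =0.39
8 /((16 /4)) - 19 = -17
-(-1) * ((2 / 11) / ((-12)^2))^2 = 1 / 627264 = 0.00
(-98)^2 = 9604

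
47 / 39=1.21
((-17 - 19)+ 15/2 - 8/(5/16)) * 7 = -3787/10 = -378.70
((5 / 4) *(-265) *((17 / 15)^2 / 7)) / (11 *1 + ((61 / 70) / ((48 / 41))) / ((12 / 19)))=-4.99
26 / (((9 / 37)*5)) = 962 / 45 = 21.38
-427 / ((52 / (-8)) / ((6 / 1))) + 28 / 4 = 5215 / 13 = 401.15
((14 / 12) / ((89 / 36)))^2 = 1764 / 7921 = 0.22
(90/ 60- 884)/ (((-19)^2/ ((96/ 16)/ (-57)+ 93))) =-3115225/ 13718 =-227.09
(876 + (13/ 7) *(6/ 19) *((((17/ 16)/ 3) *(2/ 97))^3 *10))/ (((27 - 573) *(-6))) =122496429497713/ 458103084461568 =0.27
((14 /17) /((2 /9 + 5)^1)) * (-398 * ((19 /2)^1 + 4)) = -676998 /799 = -847.31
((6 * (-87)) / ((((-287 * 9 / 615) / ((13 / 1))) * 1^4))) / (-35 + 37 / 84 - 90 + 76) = -135720 / 4079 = -33.27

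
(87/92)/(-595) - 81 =-4434027/54740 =-81.00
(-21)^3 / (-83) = 9261 / 83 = 111.58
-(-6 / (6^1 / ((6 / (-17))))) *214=-1284 / 17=-75.53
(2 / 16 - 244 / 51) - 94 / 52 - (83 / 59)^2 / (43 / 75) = -7874720783 / 793918632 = -9.92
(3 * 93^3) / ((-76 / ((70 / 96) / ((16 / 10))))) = -140762475 / 9728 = -14469.83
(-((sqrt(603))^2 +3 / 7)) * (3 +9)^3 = -7299072 / 7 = -1042724.57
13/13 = 1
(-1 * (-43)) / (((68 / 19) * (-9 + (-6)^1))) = -817 / 1020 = -0.80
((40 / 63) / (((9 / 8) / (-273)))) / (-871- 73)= 260 / 1593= 0.16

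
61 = 61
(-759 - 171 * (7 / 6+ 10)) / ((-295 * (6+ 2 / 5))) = 5337 / 3776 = 1.41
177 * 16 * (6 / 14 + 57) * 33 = 37569312 / 7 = 5367044.57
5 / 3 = 1.67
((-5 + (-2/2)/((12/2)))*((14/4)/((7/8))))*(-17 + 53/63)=63116/189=333.95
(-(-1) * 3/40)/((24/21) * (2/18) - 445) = -189/1121080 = -0.00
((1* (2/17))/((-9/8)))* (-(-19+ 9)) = -160/153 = -1.05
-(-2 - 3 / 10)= 23 / 10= 2.30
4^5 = 1024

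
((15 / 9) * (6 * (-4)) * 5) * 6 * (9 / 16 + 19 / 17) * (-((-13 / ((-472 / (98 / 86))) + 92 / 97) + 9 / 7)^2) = 10348.49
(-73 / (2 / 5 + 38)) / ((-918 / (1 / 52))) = 365 / 9165312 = 0.00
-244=-244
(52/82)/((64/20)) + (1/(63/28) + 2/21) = 15247/20664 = 0.74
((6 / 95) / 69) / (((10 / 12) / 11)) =132 / 10925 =0.01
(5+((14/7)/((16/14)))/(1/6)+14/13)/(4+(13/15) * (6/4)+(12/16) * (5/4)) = 17240/6487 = 2.66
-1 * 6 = -6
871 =871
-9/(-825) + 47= 12928/275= 47.01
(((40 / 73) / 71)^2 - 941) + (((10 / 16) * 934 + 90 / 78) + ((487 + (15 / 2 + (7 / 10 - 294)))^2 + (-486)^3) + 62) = -4007398291755603717 / 34922535700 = -114751068.66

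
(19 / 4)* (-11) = -52.25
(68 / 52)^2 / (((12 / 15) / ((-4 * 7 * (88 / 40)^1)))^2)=1713481 / 169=10138.94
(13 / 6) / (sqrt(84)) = 13* sqrt(21) / 252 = 0.24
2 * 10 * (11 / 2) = 110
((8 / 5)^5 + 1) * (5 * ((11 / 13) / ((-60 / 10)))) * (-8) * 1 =121484 / 1875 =64.79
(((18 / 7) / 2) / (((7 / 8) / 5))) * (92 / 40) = 828 / 49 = 16.90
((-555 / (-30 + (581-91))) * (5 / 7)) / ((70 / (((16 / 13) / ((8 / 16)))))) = -0.03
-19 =-19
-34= -34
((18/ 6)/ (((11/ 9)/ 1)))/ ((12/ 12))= 27/ 11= 2.45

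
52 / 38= 26 / 19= 1.37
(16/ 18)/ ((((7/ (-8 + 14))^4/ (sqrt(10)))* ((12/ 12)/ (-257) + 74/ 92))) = 13618944* sqrt(10)/ 22720663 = 1.90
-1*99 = -99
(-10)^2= 100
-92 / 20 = -4.60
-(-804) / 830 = 402 / 415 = 0.97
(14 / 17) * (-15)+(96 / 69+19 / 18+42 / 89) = -5909395 / 626382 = -9.43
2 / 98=1 / 49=0.02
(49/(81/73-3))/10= -2.59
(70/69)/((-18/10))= -350/621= -0.56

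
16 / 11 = 1.45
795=795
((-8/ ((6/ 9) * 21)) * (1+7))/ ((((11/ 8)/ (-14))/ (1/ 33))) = 1.41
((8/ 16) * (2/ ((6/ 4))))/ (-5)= -2/ 15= -0.13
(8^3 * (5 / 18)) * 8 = 10240 / 9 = 1137.78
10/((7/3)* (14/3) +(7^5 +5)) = 45/75703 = 0.00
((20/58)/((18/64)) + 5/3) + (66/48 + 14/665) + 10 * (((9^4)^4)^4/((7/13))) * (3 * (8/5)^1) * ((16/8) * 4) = 8408085916010143884604600000000000000000000000000000000000000000.00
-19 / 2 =-9.50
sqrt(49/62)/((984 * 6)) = 7 * sqrt(62)/366048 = 0.00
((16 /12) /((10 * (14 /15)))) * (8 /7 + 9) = 71 /49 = 1.45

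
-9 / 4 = -2.25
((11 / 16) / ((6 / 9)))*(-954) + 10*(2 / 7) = -109867 / 112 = -980.96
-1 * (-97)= 97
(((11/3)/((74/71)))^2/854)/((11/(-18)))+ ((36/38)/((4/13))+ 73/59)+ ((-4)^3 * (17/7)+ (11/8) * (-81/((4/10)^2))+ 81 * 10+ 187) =3140597798591/20969443936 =149.77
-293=-293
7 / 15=0.47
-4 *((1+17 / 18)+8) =-358 / 9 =-39.78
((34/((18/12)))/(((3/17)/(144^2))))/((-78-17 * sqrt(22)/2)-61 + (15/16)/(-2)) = -126793187328/6096907 + 7727480832 * sqrt(22)/6096907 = -14851.48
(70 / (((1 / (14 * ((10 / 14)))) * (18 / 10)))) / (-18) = -1750 / 81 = -21.60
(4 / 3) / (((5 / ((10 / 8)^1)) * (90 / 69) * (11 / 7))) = 161 / 990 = 0.16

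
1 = 1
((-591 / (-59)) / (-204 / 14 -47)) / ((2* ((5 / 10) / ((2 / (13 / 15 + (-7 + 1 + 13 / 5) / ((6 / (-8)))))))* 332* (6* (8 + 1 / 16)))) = -0.00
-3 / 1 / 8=-3 / 8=-0.38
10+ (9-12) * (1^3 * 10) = -20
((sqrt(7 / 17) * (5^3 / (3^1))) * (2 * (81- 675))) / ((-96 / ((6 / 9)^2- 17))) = -204875 * sqrt(119) / 408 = -5477.75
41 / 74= 0.55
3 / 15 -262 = -1309 / 5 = -261.80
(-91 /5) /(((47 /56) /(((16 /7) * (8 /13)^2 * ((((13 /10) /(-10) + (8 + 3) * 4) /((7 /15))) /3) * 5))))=-8984576 /3055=-2940.94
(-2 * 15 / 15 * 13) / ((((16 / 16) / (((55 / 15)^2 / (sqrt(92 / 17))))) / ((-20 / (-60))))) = -1573 * sqrt(391) / 621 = -50.09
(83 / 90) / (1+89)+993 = 993.01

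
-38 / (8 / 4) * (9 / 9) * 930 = -17670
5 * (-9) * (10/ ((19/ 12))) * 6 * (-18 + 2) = 518400/ 19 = 27284.21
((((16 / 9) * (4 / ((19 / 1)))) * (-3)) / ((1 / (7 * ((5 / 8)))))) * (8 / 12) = -560 / 171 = -3.27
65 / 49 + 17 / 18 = 2003 / 882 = 2.27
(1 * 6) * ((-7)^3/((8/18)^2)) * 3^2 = -750141/8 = -93767.62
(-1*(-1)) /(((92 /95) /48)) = 1140 /23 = 49.57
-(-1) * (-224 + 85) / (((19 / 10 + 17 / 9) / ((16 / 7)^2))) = -191.67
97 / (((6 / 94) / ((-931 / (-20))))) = 4244429 / 60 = 70740.48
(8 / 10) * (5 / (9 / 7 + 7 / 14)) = 56 / 25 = 2.24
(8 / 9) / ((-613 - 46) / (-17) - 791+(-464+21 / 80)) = -10880 / 14883507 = -0.00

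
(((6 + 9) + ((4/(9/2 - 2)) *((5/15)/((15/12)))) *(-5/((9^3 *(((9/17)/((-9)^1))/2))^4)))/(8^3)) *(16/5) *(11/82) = 699012632400203/55582132779460800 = 0.01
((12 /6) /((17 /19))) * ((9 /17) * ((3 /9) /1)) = 114 /289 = 0.39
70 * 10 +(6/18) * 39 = 713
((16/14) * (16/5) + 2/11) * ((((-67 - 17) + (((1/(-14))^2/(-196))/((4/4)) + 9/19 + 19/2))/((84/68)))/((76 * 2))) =-1.51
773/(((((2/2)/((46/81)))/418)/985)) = 14640295340/81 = 180744386.91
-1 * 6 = -6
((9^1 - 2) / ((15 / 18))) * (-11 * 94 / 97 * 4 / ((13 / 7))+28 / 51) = -20177416 / 107185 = -188.25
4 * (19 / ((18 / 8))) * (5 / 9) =1520 / 81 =18.77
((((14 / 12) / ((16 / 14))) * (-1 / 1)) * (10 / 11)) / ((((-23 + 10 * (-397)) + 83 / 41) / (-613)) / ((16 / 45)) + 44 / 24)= -6157585 / 133659647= -0.05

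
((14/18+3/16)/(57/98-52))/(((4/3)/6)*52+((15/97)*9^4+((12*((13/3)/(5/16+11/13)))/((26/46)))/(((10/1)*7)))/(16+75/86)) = -8086025636395/30907543817891408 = -0.00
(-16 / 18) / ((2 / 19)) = -76 / 9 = -8.44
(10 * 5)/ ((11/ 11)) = 50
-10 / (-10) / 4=1 / 4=0.25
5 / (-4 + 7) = 1.67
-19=-19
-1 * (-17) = 17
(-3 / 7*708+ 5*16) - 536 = -5316 / 7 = -759.43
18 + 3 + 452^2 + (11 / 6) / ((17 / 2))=10420586 / 51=204325.22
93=93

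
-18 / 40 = -9 / 20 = -0.45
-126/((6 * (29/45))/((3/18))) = -315/58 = -5.43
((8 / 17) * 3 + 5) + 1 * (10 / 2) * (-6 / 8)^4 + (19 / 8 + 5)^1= 66885 / 4352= 15.37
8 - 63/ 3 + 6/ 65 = -839/ 65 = -12.91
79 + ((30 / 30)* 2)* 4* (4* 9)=367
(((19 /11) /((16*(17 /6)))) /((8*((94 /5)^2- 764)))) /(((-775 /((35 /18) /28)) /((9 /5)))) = 57 /30464208896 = 0.00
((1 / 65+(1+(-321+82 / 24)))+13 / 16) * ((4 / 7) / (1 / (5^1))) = -985157 / 1092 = -902.16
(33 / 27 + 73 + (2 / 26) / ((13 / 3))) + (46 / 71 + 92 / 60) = 41264006 / 539955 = 76.42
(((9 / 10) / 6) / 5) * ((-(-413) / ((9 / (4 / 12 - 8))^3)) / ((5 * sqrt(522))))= -5024971 * sqrt(58) / 570807000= -0.07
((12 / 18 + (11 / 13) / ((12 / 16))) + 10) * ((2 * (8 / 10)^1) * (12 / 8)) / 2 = 184 / 13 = 14.15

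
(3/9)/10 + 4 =121/30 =4.03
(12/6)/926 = 1/463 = 0.00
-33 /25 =-1.32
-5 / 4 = -1.25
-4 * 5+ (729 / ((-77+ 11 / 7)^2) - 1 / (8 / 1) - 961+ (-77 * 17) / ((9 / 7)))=-557319319 / 278784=-1999.11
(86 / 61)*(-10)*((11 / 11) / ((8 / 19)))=-4085 / 122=-33.48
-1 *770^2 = -592900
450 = 450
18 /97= 0.19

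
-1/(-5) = 1/5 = 0.20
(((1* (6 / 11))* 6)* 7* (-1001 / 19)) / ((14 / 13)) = -21294 / 19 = -1120.74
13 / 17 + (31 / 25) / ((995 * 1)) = 323902 / 422875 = 0.77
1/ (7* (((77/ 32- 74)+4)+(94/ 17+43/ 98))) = -3808/ 1642691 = -0.00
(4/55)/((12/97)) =97/165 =0.59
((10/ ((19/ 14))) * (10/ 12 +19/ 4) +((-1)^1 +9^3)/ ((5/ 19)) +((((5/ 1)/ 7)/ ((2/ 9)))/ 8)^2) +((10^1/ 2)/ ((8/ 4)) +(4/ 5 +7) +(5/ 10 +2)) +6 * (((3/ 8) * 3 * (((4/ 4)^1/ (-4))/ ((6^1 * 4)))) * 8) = 10081395733/ 3575040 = 2819.94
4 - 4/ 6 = 3.33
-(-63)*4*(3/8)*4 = 378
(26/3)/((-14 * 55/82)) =-1066/1155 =-0.92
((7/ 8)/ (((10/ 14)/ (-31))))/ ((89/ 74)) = -56203/ 1780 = -31.57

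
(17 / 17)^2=1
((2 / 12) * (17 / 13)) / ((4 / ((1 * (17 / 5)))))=289 / 1560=0.19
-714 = -714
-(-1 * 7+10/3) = 11/3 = 3.67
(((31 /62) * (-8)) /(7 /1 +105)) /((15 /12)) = -0.03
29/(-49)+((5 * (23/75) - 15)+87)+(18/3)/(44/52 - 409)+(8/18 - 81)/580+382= 1520255921/3342780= 454.79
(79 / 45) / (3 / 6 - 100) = -158 / 8955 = -0.02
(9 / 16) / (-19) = -9 / 304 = -0.03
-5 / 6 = -0.83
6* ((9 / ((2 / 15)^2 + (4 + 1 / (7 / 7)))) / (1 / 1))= 12150 / 1129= 10.76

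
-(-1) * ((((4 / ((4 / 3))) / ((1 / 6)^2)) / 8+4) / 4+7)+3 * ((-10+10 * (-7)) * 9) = -17189 / 8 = -2148.62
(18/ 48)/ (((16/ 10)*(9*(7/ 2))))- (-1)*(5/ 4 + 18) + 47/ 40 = 68653/ 3360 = 20.43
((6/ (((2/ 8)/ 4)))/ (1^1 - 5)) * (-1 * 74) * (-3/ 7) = -5328/ 7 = -761.14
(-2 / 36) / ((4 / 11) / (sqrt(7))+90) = -4235 / 6860684+11 * sqrt(7) / 30873078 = -0.00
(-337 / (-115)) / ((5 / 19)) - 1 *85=-42472 / 575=-73.86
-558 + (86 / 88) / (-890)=-21851323 / 39160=-558.00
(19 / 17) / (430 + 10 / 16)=152 / 58565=0.00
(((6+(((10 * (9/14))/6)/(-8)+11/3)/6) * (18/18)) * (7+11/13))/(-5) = -225811/21840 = -10.34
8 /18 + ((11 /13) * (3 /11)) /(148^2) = 1139035 /2562768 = 0.44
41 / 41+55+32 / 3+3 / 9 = 67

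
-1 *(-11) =11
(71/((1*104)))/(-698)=-71/72592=-0.00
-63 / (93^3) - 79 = -7060474 / 89373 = -79.00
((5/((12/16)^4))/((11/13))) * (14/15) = 17.43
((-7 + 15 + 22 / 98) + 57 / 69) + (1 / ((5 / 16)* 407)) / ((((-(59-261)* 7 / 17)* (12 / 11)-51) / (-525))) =924090760 / 103288423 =8.95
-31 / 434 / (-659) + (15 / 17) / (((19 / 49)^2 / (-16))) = -5316384103 / 56619962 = -93.90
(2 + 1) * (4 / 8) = 3 / 2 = 1.50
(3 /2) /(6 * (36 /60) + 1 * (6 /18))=45 /118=0.38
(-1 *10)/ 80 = -1/ 8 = -0.12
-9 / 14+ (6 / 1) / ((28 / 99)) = 144 / 7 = 20.57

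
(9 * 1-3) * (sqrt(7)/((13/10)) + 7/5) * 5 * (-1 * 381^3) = -16591902300 * sqrt(7)/13-2322866322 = -5699639188.41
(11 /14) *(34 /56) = 187 /392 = 0.48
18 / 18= 1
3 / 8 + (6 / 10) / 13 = 219 / 520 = 0.42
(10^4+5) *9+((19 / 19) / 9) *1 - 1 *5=810361 / 9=90040.11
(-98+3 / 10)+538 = 440.30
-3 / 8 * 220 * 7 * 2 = -1155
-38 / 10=-19 / 5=-3.80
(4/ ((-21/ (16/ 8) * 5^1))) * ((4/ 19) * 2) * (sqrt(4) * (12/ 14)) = -256/ 4655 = -0.05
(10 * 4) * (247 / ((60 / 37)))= 18278 / 3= 6092.67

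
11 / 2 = 5.50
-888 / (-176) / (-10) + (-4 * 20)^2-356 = 1329569 / 220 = 6043.50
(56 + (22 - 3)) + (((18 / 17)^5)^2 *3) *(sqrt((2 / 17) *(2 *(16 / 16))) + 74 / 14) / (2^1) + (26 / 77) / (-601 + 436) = 10711401679872 *sqrt(17) / 34271896307633 + 2280599861954831281 / 25613202505204545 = 90.33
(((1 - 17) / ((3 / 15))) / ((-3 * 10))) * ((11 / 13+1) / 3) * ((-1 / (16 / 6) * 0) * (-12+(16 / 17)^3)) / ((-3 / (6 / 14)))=0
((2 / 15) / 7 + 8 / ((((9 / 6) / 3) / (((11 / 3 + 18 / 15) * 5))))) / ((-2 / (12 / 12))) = -20441 / 105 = -194.68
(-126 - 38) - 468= -632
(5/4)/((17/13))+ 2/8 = 41/34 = 1.21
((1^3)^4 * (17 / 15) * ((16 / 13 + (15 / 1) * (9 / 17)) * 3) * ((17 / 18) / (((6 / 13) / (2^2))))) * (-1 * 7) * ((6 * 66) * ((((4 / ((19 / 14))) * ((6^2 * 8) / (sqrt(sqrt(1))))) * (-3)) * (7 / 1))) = 1198207245312 / 95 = 12612707845.39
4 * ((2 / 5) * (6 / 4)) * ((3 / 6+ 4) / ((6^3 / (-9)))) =-9 / 20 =-0.45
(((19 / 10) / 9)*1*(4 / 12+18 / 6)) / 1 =19 / 27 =0.70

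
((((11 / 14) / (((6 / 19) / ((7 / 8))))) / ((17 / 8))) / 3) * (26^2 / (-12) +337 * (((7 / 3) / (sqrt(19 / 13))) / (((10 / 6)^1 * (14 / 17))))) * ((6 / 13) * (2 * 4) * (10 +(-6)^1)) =-43472 / 153 +29656 * sqrt(247) / 195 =2106.03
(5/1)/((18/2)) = 5/9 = 0.56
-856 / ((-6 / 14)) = 5992 / 3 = 1997.33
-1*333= -333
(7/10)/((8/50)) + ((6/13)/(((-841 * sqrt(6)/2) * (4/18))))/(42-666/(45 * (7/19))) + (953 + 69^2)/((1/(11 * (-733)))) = -368575821/8-315 * sqrt(6)/699712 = -46071977.63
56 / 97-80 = -7704 / 97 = -79.42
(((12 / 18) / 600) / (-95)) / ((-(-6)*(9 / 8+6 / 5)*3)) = -1 / 3578175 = -0.00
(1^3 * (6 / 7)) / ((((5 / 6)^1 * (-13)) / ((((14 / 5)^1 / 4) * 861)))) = -15498 / 325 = -47.69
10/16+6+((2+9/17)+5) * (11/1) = 12165/136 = 89.45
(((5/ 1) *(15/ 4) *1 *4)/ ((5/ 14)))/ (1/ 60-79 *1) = -2.66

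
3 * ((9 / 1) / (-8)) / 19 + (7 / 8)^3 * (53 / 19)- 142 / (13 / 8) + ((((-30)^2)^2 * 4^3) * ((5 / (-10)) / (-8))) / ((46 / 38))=7784874585665 / 2908672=2676436.05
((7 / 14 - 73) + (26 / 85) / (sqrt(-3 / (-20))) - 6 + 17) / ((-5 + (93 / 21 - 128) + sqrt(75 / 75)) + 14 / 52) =0.48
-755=-755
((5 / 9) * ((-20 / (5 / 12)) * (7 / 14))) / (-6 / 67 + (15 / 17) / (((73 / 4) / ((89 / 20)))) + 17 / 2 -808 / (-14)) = -46562320 / 231670413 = -0.20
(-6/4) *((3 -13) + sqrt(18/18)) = 27/2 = 13.50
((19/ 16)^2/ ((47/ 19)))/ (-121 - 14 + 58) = -6859/ 926464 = -0.01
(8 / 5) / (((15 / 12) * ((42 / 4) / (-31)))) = -1984 / 525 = -3.78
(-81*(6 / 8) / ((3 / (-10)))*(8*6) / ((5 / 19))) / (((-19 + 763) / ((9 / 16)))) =13851 / 496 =27.93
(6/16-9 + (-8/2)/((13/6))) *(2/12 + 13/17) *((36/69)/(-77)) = 9405/142324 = 0.07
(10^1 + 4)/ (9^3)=14/ 729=0.02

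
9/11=0.82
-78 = -78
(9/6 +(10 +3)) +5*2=24.50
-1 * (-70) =70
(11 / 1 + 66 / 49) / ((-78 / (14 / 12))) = -605 / 3276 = -0.18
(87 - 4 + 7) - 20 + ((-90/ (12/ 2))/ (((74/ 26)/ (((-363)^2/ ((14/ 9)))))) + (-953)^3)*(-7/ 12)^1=448572322441/ 888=505149011.76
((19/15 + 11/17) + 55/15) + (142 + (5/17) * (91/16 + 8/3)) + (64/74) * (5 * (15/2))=540111/2960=182.47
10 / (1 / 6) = 60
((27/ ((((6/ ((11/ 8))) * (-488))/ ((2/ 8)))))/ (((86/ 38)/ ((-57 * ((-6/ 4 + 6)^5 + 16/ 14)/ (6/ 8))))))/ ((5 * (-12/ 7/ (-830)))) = 408958005621/ 21487616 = 19032.27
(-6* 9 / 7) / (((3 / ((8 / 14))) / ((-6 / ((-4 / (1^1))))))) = -108 / 49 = -2.20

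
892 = 892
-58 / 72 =-29 / 36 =-0.81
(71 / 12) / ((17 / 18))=213 / 34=6.26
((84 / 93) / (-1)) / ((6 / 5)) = -70 / 93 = -0.75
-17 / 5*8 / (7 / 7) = -136 / 5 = -27.20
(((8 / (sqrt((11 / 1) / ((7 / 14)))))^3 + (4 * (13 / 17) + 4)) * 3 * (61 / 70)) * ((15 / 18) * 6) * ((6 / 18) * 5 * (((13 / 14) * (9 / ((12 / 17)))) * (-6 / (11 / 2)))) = -1070550 / 539 - 19412640 * sqrt(22) / 65219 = -3382.30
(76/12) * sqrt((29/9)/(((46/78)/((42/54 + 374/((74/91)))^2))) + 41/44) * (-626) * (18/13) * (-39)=11894 * sqrt(296315803949629827)/28083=230548256.24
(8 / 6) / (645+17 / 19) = 19 / 9204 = 0.00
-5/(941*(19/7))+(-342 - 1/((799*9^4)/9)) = -342.00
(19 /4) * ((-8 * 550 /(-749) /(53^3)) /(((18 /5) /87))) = 1515250 /334526619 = 0.00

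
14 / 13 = 1.08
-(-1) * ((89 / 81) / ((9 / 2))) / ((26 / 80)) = 7120 / 9477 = 0.75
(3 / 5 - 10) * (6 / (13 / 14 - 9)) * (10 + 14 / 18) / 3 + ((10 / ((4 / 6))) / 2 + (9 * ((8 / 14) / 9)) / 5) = 2329189 / 71190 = 32.72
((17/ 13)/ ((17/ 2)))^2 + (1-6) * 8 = -6756/ 169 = -39.98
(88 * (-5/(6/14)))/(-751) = 1.37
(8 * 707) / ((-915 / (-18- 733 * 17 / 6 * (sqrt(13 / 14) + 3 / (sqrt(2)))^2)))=5034244 * sqrt(91) / 915 + 191606696 / 2745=122286.91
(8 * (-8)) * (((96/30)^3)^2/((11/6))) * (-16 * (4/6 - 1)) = -34359738368/171875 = -199911.21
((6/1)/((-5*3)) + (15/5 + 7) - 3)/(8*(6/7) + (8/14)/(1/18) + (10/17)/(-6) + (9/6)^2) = 47124/137765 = 0.34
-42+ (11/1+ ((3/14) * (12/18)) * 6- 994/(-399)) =-11033/399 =-27.65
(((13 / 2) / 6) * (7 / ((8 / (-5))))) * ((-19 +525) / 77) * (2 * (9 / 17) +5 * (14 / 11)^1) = -231.18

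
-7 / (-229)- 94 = -21519 / 229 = -93.97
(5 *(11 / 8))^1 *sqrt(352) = 55 *sqrt(22) / 2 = 128.99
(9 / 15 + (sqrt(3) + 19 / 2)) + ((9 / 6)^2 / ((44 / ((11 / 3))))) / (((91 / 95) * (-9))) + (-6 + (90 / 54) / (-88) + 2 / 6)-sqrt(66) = -sqrt(66) + sqrt(3) + 351763 / 80080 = -2.00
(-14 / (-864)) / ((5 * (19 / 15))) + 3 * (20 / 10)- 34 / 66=165149 / 30096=5.49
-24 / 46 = -12 / 23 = -0.52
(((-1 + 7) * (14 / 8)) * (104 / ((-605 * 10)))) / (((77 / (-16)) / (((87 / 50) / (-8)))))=-6786 / 831875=-0.01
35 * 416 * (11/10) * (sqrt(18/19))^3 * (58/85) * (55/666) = 832.20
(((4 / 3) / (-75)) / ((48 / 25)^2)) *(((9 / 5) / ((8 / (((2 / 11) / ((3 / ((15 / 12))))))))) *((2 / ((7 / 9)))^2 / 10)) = -15 / 275968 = -0.00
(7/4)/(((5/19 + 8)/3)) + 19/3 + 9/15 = 71297/9420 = 7.57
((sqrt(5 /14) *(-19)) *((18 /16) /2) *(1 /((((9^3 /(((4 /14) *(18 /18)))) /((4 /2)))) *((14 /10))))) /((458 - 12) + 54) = -19 *sqrt(70) /22226400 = -0.00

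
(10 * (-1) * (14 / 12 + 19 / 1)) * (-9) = 1815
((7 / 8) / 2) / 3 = 7 / 48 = 0.15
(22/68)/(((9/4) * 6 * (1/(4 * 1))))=44/459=0.10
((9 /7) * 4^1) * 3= 108 /7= 15.43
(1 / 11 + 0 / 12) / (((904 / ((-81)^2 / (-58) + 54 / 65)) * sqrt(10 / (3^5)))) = -3809997 * sqrt(30) / 374888800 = -0.06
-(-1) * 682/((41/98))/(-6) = -33418/123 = -271.69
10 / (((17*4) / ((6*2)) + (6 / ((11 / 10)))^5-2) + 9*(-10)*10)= 4831530 / 1899733861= 0.00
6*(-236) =-1416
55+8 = 63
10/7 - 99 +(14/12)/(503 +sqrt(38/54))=-9331230161/95637136 - 7 *sqrt(57)/13662448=-97.57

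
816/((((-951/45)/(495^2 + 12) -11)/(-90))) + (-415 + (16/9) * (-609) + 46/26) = 4084304224660/788412729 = 5180.41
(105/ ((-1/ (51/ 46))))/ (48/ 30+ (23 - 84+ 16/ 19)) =1.99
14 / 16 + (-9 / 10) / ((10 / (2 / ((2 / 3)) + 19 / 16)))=797 / 1600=0.50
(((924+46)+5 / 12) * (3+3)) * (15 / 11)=174675 / 22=7939.77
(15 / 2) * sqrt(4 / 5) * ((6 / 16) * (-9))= -81 * sqrt(5) / 8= -22.64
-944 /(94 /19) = -8968 /47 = -190.81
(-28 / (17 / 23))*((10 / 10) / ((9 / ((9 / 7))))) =-92 / 17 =-5.41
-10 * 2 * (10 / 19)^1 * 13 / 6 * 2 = -2600 / 57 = -45.61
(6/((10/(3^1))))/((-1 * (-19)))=9/95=0.09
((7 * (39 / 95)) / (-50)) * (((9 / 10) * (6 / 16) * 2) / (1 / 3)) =-22113 / 190000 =-0.12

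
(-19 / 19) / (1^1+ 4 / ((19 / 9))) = -19 / 55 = -0.35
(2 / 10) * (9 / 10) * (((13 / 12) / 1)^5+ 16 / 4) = 1366621 / 1382400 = 0.99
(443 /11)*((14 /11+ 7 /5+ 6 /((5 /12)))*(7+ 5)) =4991724 /605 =8250.78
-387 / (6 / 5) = -645 / 2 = -322.50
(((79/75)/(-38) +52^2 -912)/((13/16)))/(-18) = -20428484/166725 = -122.53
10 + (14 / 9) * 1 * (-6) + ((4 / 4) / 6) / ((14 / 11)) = 67 / 84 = 0.80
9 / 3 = 3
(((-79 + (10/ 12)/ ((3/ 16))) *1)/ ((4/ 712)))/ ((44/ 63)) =-38003/ 2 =-19001.50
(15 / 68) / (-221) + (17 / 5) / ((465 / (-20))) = -0.15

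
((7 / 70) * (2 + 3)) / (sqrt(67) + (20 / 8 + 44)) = 93 / 8381 -2 * sqrt(67) / 8381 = 0.01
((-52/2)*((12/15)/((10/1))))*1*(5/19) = -0.55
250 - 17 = 233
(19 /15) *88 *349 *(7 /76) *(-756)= -13543992 /5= -2708798.40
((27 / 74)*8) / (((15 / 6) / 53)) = 11448 / 185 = 61.88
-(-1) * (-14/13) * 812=-11368/13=-874.46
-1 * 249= -249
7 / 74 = 0.09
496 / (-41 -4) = -496 / 45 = -11.02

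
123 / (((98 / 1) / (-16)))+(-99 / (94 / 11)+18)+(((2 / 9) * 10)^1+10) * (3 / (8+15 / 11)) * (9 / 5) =-3139791 / 474418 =-6.62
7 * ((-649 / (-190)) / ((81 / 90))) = 4543 / 171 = 26.57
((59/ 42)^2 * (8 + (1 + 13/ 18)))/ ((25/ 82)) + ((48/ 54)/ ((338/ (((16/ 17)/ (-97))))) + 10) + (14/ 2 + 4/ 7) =50879610085/ 632048508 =80.50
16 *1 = 16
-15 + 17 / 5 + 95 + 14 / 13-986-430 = -86549 / 65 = -1331.52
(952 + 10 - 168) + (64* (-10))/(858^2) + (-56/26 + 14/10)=729948277/920205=793.25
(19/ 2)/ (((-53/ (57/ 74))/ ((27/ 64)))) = -29241/ 502016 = -0.06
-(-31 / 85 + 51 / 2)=-4273 / 170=-25.14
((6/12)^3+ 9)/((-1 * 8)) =-73/64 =-1.14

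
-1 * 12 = -12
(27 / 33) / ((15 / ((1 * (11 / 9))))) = 1 / 15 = 0.07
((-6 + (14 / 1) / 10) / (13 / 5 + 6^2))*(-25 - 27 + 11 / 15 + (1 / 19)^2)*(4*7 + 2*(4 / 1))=76615944 / 348365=219.93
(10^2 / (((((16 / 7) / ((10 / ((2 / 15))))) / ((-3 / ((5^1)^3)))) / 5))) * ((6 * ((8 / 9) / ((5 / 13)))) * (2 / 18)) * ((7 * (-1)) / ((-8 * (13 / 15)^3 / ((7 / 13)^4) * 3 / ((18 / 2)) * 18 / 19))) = -217.08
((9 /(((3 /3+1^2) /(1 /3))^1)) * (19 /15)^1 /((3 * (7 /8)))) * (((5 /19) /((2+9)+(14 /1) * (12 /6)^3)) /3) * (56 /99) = 32 /109593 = 0.00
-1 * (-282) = 282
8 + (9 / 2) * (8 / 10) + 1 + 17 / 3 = 274 / 15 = 18.27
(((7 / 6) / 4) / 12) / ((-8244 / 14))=-49 / 1187136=-0.00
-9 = -9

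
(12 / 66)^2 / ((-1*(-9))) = 4 / 1089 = 0.00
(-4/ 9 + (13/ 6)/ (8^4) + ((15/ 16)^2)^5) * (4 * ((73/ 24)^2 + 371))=174572013642344825/ 1424967069597696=122.51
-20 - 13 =-33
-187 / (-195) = 187 / 195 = 0.96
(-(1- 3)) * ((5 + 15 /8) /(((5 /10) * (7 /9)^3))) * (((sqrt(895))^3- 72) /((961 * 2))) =-721710 /329623 + 35885025 * sqrt(895) /1318492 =812.04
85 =85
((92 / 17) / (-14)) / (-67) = 0.01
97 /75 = 1.29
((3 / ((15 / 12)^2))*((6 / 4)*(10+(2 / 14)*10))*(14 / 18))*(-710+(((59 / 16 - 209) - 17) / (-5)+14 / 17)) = -7232088 / 425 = -17016.68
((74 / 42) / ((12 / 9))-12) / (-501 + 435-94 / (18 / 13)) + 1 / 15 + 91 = 9225841 / 101220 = 91.15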